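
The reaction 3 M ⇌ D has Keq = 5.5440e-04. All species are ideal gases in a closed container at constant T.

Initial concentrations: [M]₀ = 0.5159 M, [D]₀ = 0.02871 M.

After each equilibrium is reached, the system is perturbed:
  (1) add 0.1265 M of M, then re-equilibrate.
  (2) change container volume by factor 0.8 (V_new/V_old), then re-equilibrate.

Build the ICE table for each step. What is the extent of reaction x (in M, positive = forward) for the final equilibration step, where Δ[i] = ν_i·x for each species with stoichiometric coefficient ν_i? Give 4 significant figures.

Q₀ = 0.2091 vs Keq = 5.5440e-04 ⇒ Q>K, reverse
Step 1:
                   M          D
  init        0.5159    0.02871
  Δ          0.08577   -0.02859
  eq          0.6017 1.2075e-04
  solve Keq expr → x = -0.02859; check Q = 5.5440e-04
Then add 0.1265 M of M.
Step 2:
                   M          D
  init        0.7282 1.2075e-04
  Δ       -2.7916e-04 9.3053e-05
  eq          0.7279 2.1381e-04
  solve Keq expr → x = 9.3053e-05; check Q = 5.5440e-04
Then change container volume by factor 0.8 (V_new/V_old).
Step 3:
                   M          D
  init        0.9099 2.6726e-04
  Δ       -4.4914e-04 1.4971e-04
  eq          0.9094 4.1697e-04
  solve Keq expr → x = 1.4971e-04; check Q = 5.5440e-04

x = 1.4971e-04 M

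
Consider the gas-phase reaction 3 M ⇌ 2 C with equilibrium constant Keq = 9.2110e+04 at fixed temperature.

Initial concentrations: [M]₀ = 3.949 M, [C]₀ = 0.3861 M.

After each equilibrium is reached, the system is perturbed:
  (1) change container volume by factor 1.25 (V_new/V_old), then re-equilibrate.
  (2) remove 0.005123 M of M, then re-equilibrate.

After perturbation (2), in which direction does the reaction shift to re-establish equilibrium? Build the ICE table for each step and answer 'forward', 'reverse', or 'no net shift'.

Q₀ = 0.002421 vs Keq = 9.2110e+04 ⇒ Q<K, forward
Step 1:
                    M           C
  init          3.949      0.3861
  Δ            -3.903       2.602
  eq          0.04594       2.988
  solve Keq expr → x = 1.301; check Q = 9.2110e+04
Then change container volume by factor 1.25 (V_new/V_old).
Step 2:
                    M           C
  init        0.03675       2.391
  Δ          0.002817   -0.001878
  eq          0.03957       2.389
  solve Keq expr → x = -9.3900e-04; check Q = 9.2110e+04
Then remove 0.005123 M of M.
Step 3:
                    M           C
  init        0.03444       2.389
  Δ          0.005086    -0.00339
  eq          0.03953       2.385
  solve Keq expr → x = -0.001695; check Q = 9.2110e+04

Direction: reverse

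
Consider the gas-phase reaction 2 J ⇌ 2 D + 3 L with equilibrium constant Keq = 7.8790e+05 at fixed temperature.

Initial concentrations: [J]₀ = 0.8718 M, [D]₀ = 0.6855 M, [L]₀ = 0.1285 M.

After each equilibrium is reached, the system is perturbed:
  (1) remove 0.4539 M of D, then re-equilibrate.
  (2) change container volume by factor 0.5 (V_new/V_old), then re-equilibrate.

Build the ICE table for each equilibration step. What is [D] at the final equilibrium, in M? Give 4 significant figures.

[D]_eq = 2.195 M

Q₀ = 0.001312 vs Keq = 7.8790e+05 ⇒ Q<K, forward
Step 1:
                    J           D           L
  Initial      0.8718      0.6855      0.1285
  Change      -0.8688      0.8688       1.303
  Equil         0.003       1.554       1.432
  solve Keq expr → x = 0.4344; check Q = 7.8790e+05
Then remove 0.4539 M of D.
Step 2:
                    J           D           L
  Initial       0.003         1.1       1.432
  Change  -8.7140e-04  8.7140e-04    0.001307
  Equil      0.002128       1.101       1.433
  solve Keq expr → x = 4.3570e-04; check Q = 7.8790e+05
Then change container volume by factor 0.5 (V_new/V_old).
Step 3:
                    J           D           L
  Initial    0.004257       2.203       2.866
  Change     0.007669   -0.007669     -0.0115
  Equil       0.01193       2.195       2.855
  solve Keq expr → x = -0.003834; check Q = 7.8790e+05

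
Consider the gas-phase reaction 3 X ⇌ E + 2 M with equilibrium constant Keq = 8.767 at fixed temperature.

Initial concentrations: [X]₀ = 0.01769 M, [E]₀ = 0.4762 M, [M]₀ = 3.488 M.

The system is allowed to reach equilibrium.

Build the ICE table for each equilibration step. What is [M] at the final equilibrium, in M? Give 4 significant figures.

[M]_eq = 3.063 M

Q₀ = 1.0465e+06 vs Keq = 8.767 ⇒ Q>K, reverse
Step 1:
                    X           E           M
  I           0.01769      0.4762       3.488
  C             0.638     -0.2127     -0.4254
  E            0.6557      0.2635       3.063
  solve Keq expr → x = -0.2127; check Q = 8.767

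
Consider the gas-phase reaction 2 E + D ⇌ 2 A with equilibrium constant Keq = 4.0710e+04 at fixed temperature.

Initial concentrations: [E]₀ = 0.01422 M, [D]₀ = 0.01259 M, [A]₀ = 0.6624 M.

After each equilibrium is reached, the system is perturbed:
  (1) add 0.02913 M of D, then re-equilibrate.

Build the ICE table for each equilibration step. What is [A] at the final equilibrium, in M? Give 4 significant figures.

Q₀ = 1.7235e+05 vs Keq = 4.0710e+04 ⇒ Q>K, reverse
Step 1:
                    E           D           A
  Initial     0.01422     0.01259      0.6624
  Change      0.01012    0.005058    -0.01012
  Equil       0.02434     0.01765      0.6523
  solve Keq expr → x = -0.005058; check Q = 4.0710e+04
Then add 0.02913 M of D.
Step 2:
                    E           D           A
  Initial     0.02434     0.04678      0.6523
  Change    -0.008459    -0.00423    0.008459
  Equil       0.01588     0.04255      0.6607
  solve Keq expr → x = 0.00423; check Q = 4.0710e+04

[A]_eq = 0.6607 M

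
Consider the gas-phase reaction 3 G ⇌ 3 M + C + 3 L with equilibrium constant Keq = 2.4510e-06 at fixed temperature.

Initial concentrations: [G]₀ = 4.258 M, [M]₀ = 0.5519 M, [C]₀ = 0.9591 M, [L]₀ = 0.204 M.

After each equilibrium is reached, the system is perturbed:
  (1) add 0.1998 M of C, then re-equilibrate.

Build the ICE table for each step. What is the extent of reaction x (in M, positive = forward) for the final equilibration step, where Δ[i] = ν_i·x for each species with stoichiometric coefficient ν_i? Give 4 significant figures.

Q₀ = 1.7730e-05 vs Keq = 2.4510e-06 ⇒ Q>K, reverse
Step 1:
                    G           M           C           L
  Initial       4.258      0.5519      0.9591       0.204
  Change      0.07781    -0.07781    -0.02594    -0.07781
  Equil         4.336      0.4741      0.9332      0.1262
  solve Keq expr → x = -0.02594; check Q = 2.4510e-06
Then add 0.1998 M of C.
Step 2:
                    G           M           C           L
  Initial       4.336      0.4741       1.133      0.1262
  Change     0.006115   -0.006115   -0.002038   -0.006115
  Equil         4.342       0.468       1.131      0.1201
  solve Keq expr → x = -0.002038; check Q = 2.4510e-06

x = -0.002038 M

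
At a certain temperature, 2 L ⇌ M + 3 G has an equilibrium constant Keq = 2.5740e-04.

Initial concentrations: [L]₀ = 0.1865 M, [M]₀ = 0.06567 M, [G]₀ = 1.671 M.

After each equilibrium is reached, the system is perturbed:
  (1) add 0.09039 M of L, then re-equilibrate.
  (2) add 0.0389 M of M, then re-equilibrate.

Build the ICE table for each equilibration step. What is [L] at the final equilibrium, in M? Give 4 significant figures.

Q₀ = 8.809 vs Keq = 2.5740e-04 ⇒ Q>K, reverse
Step 1:
                  L         M         G
  I          0.1865   0.06567     1.671
  C          0.1313  -0.06566    -0.197
  E          0.3178 8.1185e-06     1.474
  solve Keq expr → x = -0.06566; check Q = 2.5740e-04
Then add 0.09039 M of L.
Step 2:
                  L         M         G
  I          0.4082 8.1185e-06     1.474
  C       -1.0547e-05 5.2734e-06 1.5820e-05
  E          0.4082 1.3392e-05     1.474
  solve Keq expr → x = 5.2734e-06; check Q = 2.5740e-04
Then add 0.0389 M of M.
Step 3:
                  L         M         G
  I          0.4082   0.03891     1.474
  C         0.07778  -0.03889   -0.1167
  E           0.486 2.4309e-05     1.357
  solve Keq expr → x = -0.03889; check Q = 2.5740e-04

[L]_eq = 0.486 M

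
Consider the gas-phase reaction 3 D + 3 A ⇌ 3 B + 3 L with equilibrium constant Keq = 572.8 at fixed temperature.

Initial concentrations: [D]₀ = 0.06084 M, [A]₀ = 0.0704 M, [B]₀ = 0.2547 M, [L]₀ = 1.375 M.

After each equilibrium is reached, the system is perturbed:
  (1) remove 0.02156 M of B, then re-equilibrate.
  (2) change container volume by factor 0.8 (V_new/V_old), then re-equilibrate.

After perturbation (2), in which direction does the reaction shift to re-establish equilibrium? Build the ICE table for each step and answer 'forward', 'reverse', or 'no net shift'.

Direction: no net shift

Q₀ = 5.4665e+05 vs Keq = 572.8 ⇒ Q>K, reverse
Step 1:
                   D          A          B          L
  I          0.06084     0.0704     0.2547      1.375
  C          0.09264    0.09264   -0.09264   -0.09264
  E           0.1535      0.163     0.1621      1.282
  solve Keq expr → x = -0.03088; check Q = 572.8
Then remove 0.02156 M of B.
Step 2:
                   D          A          B          L
  I           0.1535      0.163     0.1405      1.282
  C         -0.00691   -0.00691    0.00691    0.00691
  E           0.1466     0.1561     0.1474      1.289
  solve Keq expr → x = 0.002303; check Q = 572.8
Then change container volume by factor 0.8 (V_new/V_old).
Step 3:
                   D          A          B          L
  I           0.1832     0.1952     0.1843      1.612
  C                0          0          0          0
  E           0.1832     0.1952     0.1843      1.612
  solve Keq expr → x = 0; check Q = 572.8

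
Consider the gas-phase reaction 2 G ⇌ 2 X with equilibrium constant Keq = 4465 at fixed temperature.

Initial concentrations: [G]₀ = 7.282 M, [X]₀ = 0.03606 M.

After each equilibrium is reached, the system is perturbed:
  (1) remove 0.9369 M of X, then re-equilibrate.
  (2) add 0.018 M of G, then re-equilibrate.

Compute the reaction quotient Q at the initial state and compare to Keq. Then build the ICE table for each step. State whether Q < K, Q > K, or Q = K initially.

Q₀ = 2.4522e-05; Q < K (proceeds forward)

Q₀ = 2.4522e-05 vs Keq = 4465 ⇒ Q<K, forward
Step 1:
                   G          X
  init         7.282    0.03606
  Δ           -7.174      7.174
  eq          0.1079       7.21
  solve Keq expr → x = 3.587; check Q = 4465
Then remove 0.9369 M of X.
Step 2:
                   G          X
  init        0.1079      6.273
  Δ         -0.01381    0.01381
  eq         0.09409      6.287
  solve Keq expr → x = 0.006907; check Q = 4465
Then add 0.018 M of G.
Step 3:
                   G          X
  init        0.1121      6.287
  Δ         -0.01773    0.01773
  eq         0.09435      6.305
  solve Keq expr → x = 0.008867; check Q = 4465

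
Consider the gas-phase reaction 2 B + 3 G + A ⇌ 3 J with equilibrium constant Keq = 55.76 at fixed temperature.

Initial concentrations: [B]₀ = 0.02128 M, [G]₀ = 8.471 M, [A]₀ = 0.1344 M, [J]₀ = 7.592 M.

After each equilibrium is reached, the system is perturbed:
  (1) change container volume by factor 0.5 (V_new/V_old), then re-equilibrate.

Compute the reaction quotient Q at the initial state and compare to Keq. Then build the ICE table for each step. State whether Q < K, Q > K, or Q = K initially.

Q₀ = 1.1828e+04 vs Keq = 55.76 ⇒ Q>K, reverse
Step 1:
                   B          G          A          J
  Initial    0.02128      8.471     0.1344      7.592
  Change      0.1914     0.2871    0.09569    -0.2871
  Equil       0.2127      8.758     0.2301      7.305
  solve Keq expr → x = -0.09569; check Q = 55.76
Then change container volume by factor 0.5 (V_new/V_old).
Step 2:
                   B          G          A          J
  Initial     0.4253      17.52     0.4602      14.61
  Change     -0.2385    -0.3577    -0.1192     0.3577
  Equil       0.1869      17.16     0.3409      14.97
  solve Keq expr → x = 0.1192; check Q = 55.76

Q₀ = 1.1828e+04; Q > K (proceeds reverse)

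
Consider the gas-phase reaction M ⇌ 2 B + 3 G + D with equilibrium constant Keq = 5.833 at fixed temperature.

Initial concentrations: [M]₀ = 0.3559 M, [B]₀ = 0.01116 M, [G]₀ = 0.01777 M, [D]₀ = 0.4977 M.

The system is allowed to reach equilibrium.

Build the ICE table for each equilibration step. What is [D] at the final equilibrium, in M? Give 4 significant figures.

Q₀ = 9.7731e-10 vs Keq = 5.833 ⇒ Q<K, forward
Step 1:
                    M           B           G           D
  I            0.3559     0.01116     0.01777      0.4977
  C           -0.3094      0.6188      0.9282      0.3094
  E           0.04649        0.63       0.946      0.8071
  solve Keq expr → x = 0.3094; check Q = 5.833

[D]_eq = 0.8071 M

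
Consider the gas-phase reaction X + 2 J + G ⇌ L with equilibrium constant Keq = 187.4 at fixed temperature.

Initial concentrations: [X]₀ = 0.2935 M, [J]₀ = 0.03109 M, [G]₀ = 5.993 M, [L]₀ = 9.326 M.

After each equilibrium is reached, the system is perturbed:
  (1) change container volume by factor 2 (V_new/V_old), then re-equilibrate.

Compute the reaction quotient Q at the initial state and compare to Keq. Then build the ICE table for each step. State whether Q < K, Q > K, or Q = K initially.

Q₀ = 5485; Q > K (proceeds reverse)

Q₀ = 5485 vs Keq = 187.4 ⇒ Q>K, reverse
Step 1:
                  X         J         G         L
  Initial    0.2935   0.03109     5.993     9.326
  Change    0.06041    0.1208   0.06041  -0.06041
  Equil      0.3539    0.1519     6.053     9.266
  solve Keq expr → x = -0.06041; check Q = 187.4
Then change container volume by factor 2 (V_new/V_old).
Step 2:
                  X         J         G         L
  Initial     0.177   0.07596     3.027     4.633
  Change    0.05455    0.1091   0.05455  -0.05455
  Equil      0.2315    0.1851     3.081     4.578
  solve Keq expr → x = -0.05455; check Q = 187.4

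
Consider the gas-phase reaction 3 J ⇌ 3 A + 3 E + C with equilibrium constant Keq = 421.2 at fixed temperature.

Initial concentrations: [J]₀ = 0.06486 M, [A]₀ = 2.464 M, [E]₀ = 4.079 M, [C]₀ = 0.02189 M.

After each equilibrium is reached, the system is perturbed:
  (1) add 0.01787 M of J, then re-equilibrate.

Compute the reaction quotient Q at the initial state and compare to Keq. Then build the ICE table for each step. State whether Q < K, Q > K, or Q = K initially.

Q₀ = 8.1451e+04 vs Keq = 421.2 ⇒ Q>K, reverse
Step 1:
                    J           A           E           C
  I           0.06486       2.464       4.079     0.02189
  C           0.06274    -0.06274    -0.06274    -0.02091
  E            0.1276       2.401       4.016  9.7564e-04
  solve Keq expr → x = -0.02091; check Q = 421.2
Then add 0.01787 M of J.
Step 2:
                    J           A           E           C
  I            0.1455       2.401       4.016  9.7564e-04
  C         -0.001285    0.001285    0.001285  4.2840e-04
  E            0.1442       2.403       4.018    0.001404
  solve Keq expr → x = 4.2840e-04; check Q = 421.2

Q₀ = 8.1451e+04; Q > K (proceeds reverse)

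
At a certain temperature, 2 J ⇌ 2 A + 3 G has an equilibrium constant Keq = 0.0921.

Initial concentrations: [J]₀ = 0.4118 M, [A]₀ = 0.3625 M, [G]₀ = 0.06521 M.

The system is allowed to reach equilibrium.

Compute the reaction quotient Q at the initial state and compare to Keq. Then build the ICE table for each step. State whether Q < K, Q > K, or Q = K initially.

Q₀ = 2.1488e-04; Q < K (proceeds forward)

Q₀ = 2.1488e-04 vs Keq = 0.0921 ⇒ Q<K, forward
Step 1:
                    J           A           G
  Initial      0.4118      0.3625     0.06521
  Change      -0.1494      0.1494      0.2241
  Equil        0.2624      0.5119      0.2893
  solve Keq expr → x = 0.07469; check Q = 0.0921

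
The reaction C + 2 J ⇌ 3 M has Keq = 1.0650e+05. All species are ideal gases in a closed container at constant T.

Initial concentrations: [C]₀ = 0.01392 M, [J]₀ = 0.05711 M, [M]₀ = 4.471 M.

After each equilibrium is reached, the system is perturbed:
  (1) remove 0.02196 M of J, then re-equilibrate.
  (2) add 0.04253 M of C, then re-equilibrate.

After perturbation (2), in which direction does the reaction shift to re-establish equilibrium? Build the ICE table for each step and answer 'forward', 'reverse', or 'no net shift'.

Q₀ = 1.9686e+06 vs Keq = 1.0650e+05 ⇒ Q>K, reverse
Step 1:
                  C         J         M
  init      0.01392   0.05711     4.471
  Δ         0.03479   0.06958   -0.1044
  eq        0.04871    0.1267     4.367
  solve Keq expr → x = -0.03479; check Q = 1.0650e+05
Then remove 0.02196 M of J.
Step 2:
                  C         J         M
  init      0.04871    0.1047     4.367
  Δ        0.006648    0.0133  -0.01994
  eq        0.05536     0.118     4.347
  solve Keq expr → x = -0.006648; check Q = 1.0650e+05
Then add 0.04253 M of C.
Step 3:
                  C         J         M
  init      0.09789     0.118     4.347
  Δ        -0.01128  -0.02256   0.03384
  eq        0.08661   0.09546     4.381
  solve Keq expr → x = 0.01128; check Q = 1.0650e+05

Direction: forward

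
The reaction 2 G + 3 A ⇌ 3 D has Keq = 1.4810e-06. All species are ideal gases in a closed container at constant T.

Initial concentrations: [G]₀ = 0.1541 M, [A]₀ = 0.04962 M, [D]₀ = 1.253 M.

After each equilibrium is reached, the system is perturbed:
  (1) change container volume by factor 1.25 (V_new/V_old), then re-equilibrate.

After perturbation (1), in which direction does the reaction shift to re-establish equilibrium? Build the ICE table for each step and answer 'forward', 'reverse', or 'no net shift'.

Direction: reverse

Q₀ = 6.7807e+05 vs Keq = 1.4810e-06 ⇒ Q>K, reverse
Step 1:
                    G           A           D
  init         0.1541     0.04962       1.253
  Δ            0.8257       1.239      -1.239
  eq           0.9798       1.288     0.01448
  solve Keq expr → x = -0.4128; check Q = 1.4810e-06
Then change container volume by factor 1.25 (V_new/V_old).
Step 2:
                    G           A           D
  init         0.7838       1.031     0.01159
  Δ          0.001052    0.001577   -0.001577
  eq           0.7849       1.032     0.01001
  solve Keq expr → x = -5.2582e-04; check Q = 1.4810e-06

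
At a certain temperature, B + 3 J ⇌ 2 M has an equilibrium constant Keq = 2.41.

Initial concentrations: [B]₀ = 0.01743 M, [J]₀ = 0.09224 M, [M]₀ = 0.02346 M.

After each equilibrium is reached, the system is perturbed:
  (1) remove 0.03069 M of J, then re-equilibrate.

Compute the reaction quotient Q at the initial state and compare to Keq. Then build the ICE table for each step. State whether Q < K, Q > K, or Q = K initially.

Q₀ = 40.23 vs Keq = 2.41 ⇒ Q>K, reverse
Step 1:
                   B          J          M
  Initial    0.01743    0.09224    0.02346
  Change    0.007084    0.02125   -0.01417
  Equil      0.02451     0.1135   0.009293
  solve Keq expr → x = -0.007084; check Q = 2.41
Then remove 0.03069 M of J.
Step 2:
                   B          J          M
  Initial    0.02451     0.0828   0.009293
  Change    0.001433   0.004298  -0.002865
  Equil      0.02595     0.0871   0.006428
  solve Keq expr → x = -0.001433; check Q = 2.41

Q₀ = 40.23; Q > K (proceeds reverse)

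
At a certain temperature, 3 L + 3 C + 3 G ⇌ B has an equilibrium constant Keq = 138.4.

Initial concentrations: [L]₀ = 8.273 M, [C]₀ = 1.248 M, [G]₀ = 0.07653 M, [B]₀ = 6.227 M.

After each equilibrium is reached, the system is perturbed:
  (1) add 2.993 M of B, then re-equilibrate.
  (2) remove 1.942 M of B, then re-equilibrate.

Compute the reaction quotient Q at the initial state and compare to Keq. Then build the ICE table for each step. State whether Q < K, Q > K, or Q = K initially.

Q₀ = 12.62 vs Keq = 138.4 ⇒ Q<K, forward
Step 1:
                  L         C         G         B
  I           8.273     1.248   0.07653     6.227
  C        -0.04072  -0.04072  -0.04072   0.01357
  E           8.232     1.207   0.03581     6.241
  solve Keq expr → x = 0.01357; check Q = 138.4
Then add 2.993 M of B.
Step 2:
                  L         C         G         B
  I           8.232     1.207   0.03581     9.234
  C        0.004808  0.004808  0.004808 -0.001603
  E           8.237     1.212   0.04062     9.232
  solve Keq expr → x = -0.001603; check Q = 138.4
Then remove 1.942 M of B.
Step 3:
                  L         C         G         B
  I           8.237     1.212   0.04062      7.29
  C       -0.002968 -0.002968 -0.002968 9.8925e-04
  E           8.234     1.209   0.03765     7.291
  solve Keq expr → x = 9.8925e-04; check Q = 138.4

Q₀ = 12.62; Q < K (proceeds forward)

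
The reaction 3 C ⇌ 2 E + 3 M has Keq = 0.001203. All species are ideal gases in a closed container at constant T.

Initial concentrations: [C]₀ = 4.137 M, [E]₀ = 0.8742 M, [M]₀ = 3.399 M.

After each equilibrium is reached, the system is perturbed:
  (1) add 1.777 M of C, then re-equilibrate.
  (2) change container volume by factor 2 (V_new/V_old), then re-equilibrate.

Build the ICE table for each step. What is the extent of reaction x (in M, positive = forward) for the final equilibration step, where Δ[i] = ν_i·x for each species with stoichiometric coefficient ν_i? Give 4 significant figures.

Q₀ = 0.4239 vs Keq = 0.001203 ⇒ Q>K, reverse
Step 1:
                   C          E          M
  Initial      4.137     0.8742      3.399
  Change       1.128    -0.7518     -1.128
  Equil        5.265     0.1224      2.271
  solve Keq expr → x = -0.3759; check Q = 0.001203
Then add 1.777 M of C.
Step 2:
                   C          E          M
  Initial      7.042     0.1224      2.271
  Change    -0.08119    0.05412    0.08119
  Equil        6.961     0.1765      2.352
  solve Keq expr → x = 0.02706; check Q = 0.001203
Then change container volume by factor 2 (V_new/V_old).
Step 3:
                   C          E          M
  Initial       3.48    0.08826      1.176
  Change    -0.09404    0.06269    0.09404
  Equil        3.386      0.151       1.27
  solve Keq expr → x = 0.03135; check Q = 0.001203

x = 0.03135 M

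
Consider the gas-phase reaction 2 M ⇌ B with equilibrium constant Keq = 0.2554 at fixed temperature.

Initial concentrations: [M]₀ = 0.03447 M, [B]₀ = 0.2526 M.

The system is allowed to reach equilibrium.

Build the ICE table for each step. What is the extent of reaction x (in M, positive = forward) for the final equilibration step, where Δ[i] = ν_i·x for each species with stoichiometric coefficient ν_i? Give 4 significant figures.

Q₀ = 212.6 vs Keq = 0.2554 ⇒ Q>K, reverse
Step 1:
                  M         B
  Initial   0.03447    0.2526
  Change     0.4061    -0.203
  Equil      0.4405   0.04957
  solve Keq expr → x = -0.203; check Q = 0.2554

x = -0.203 M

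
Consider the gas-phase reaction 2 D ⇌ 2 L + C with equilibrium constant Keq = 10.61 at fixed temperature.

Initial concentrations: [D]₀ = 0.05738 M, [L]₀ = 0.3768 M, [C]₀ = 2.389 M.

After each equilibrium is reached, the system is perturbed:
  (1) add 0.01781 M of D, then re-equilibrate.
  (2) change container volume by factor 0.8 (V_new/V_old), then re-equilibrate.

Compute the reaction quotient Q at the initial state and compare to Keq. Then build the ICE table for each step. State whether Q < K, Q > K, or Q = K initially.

Q₀ = 103; Q > K (proceeds reverse)

Q₀ = 103 vs Keq = 10.61 ⇒ Q>K, reverse
Step 1:
                  D         L         C
  I         0.05738    0.3768     2.389
  C         0.08153  -0.08153  -0.04076
  E          0.1389    0.2953     2.348
  solve Keq expr → x = -0.04076; check Q = 10.61
Then add 0.01781 M of D.
Step 2:
                  D         L         C
  I          0.1567    0.2953     2.348
  C        -0.01199   0.01199  0.005993
  E          0.1447    0.3073     2.354
  solve Keq expr → x = 0.005993; check Q = 10.61
Then change container volume by factor 0.8 (V_new/V_old).
Step 3:
                  D         L         C
  I          0.1809    0.3841     2.943
  C         0.01384  -0.01384 -0.006919
  E          0.1948    0.3702     2.936
  solve Keq expr → x = -0.006919; check Q = 10.61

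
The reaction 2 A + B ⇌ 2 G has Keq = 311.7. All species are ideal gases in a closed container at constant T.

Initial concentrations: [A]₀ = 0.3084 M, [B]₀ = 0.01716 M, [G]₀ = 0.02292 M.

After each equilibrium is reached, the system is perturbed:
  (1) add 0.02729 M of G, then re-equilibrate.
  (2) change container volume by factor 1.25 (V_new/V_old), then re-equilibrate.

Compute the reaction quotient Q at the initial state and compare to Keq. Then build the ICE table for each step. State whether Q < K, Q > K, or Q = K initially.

Q₀ = 0.3219 vs Keq = 311.7 ⇒ Q<K, forward
Step 1:
                  A         B         G
  Initial    0.3084   0.01716   0.02292
  Change   -0.03404  -0.01702   0.03404
  Equil      0.2744 1.3830e-04   0.05696
  solve Keq expr → x = 0.01702; check Q = 311.7
Then add 0.02729 M of G.
Step 2:
                  A         B         G
  Initial    0.2744 1.3830e-04   0.08425
  Change  3.2248e-04 1.6124e-04 -3.2248e-04
  Equil      0.2747 2.9954e-04   0.08393
  solve Keq expr → x = -1.6124e-04; check Q = 311.7
Then change container volume by factor 1.25 (V_new/V_old).
Step 3:
                  A         B         G
  Initial    0.2197 2.3963e-04   0.06714
  Change  1.1709e-04 5.8546e-05 -1.1709e-04
  Equil      0.2199 2.9818e-04   0.06703
  solve Keq expr → x = -5.8546e-05; check Q = 311.7

Q₀ = 0.3219; Q < K (proceeds forward)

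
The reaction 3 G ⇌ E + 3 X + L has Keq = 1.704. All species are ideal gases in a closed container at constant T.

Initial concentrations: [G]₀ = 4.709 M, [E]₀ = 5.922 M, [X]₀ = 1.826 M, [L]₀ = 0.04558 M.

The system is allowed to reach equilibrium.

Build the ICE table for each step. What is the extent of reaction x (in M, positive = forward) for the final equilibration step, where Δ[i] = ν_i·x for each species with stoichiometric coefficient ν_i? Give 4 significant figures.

Q₀ = 0.01574 vs Keq = 1.704 ⇒ Q<K, forward
Step 1:
                    G           E           X           L
  Initial       4.709       5.922       1.826     0.04558
  Change       -1.178      0.3927       1.178      0.3927
  Equil         3.531       6.315       3.004      0.4382
  solve Keq expr → x = 0.3927; check Q = 1.704

x = 0.3927 M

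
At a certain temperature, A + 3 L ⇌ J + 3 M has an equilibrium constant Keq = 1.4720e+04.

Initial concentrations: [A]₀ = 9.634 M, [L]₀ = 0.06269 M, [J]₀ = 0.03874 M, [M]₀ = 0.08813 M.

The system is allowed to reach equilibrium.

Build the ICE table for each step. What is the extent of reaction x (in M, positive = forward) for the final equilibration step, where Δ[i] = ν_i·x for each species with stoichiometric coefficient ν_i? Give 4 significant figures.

Q₀ = 0.01117 vs Keq = 1.4720e+04 ⇒ Q<K, forward
Step 1:
                   A          L          J          M
  I            9.634    0.06269    0.03874    0.08813
  C         -0.02052   -0.06157    0.02052    0.06157
  E            9.613    0.00112    0.05926     0.1497
  solve Keq expr → x = 0.02052; check Q = 1.4720e+04

x = 0.02052 M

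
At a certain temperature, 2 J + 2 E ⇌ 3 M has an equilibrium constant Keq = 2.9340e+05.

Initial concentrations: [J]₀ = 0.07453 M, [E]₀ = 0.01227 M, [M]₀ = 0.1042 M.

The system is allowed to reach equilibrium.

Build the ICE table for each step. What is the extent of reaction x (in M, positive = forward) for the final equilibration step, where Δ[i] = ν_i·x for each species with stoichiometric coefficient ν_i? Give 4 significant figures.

x = 0.005525 M

Q₀ = 1353 vs Keq = 2.9340e+05 ⇒ Q<K, forward
Step 1:
                    J           E           M
  Initial     0.07453     0.01227      0.1042
  Change     -0.01105    -0.01105     0.01657
  Equil       0.06348    0.001221      0.1208
  solve Keq expr → x = 0.005525; check Q = 2.9340e+05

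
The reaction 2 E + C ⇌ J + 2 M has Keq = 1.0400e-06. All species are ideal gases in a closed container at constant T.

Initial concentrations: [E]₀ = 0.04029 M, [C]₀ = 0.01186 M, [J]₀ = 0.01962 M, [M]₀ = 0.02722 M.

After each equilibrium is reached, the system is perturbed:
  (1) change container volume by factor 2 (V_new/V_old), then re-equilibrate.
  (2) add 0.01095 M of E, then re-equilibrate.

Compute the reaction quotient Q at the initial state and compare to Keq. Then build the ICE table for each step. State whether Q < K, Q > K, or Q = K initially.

Q₀ = 0.7551; Q > K (proceeds reverse)

Q₀ = 0.7551 vs Keq = 1.0400e-06 ⇒ Q>K, reverse
Step 1:
                   E          C          J          M
  I          0.04029    0.01186    0.01962    0.02722
  C          0.02708    0.01354   -0.01354   -0.02708
  E          0.06737     0.0254    0.00608 1.4042e-04
  solve Keq expr → x = -0.01354; check Q = 1.0400e-06
Then change container volume by factor 2 (V_new/V_old).
Step 2:
                   E          C          J          M
  I          0.03368     0.0127    0.00304 7.0211e-05
  C                0          0          0          0
  E          0.03368     0.0127    0.00304 7.0211e-05
  solve Keq expr → x = 0; check Q = 1.0400e-06
Then add 0.01095 M of E.
Step 3:
                   E          C          J          M
  I          0.04463     0.0127    0.00304 7.0211e-05
  C       -2.2563e-05 -1.1282e-05 1.1282e-05 2.2563e-05
  E          0.04461    0.01269   0.003051 9.2775e-05
  solve Keq expr → x = 1.1282e-05; check Q = 1.0400e-06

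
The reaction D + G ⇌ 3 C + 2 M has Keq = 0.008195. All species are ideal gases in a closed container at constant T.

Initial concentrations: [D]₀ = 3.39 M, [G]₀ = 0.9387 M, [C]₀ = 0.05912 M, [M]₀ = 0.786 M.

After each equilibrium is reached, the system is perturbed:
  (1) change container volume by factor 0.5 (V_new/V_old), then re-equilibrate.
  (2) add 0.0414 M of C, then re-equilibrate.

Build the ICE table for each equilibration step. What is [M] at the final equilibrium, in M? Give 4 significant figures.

[M]_eq = 1.684 M

Q₀ = 4.0116e-05 vs Keq = 0.008195 ⇒ Q<K, forward
Step 1:
                   D          G          C          M
  Initial       3.39     0.9387    0.05912      0.786
  Change    -0.07922   -0.07922     0.2377     0.1584
  Equil        3.311     0.8595     0.2968     0.9444
  solve Keq expr → x = 0.07922; check Q = 0.008195
Then change container volume by factor 0.5 (V_new/V_old).
Step 2:
                   D          G          C          M
  Initial      6.622      1.719     0.5936      1.889
  Change     0.08982    0.08982    -0.2695    -0.1796
  Equil        6.711      1.809     0.3241      1.709
  solve Keq expr → x = -0.08982; check Q = 0.008195
Then add 0.0414 M of C.
Step 3:
                   D          G          C          M
  Initial      6.711      1.809     0.3655      1.709
  Change     0.01242    0.01242   -0.03727   -0.02485
  Equil        6.724      1.821     0.3283      1.684
  solve Keq expr → x = -0.01242; check Q = 0.008195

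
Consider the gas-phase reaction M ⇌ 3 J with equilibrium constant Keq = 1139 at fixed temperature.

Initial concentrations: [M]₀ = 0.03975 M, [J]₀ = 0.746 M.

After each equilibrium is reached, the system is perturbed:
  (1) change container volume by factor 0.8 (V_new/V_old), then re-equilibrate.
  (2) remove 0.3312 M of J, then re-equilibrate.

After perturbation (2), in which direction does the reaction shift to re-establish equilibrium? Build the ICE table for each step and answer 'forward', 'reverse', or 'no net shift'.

Direction: forward

Q₀ = 10.44 vs Keq = 1139 ⇒ Q<K, forward
Step 1:
                    M           J
  I           0.03975       0.746
  C          -0.03918      0.1176
  E        5.6539e-04      0.8636
  solve Keq expr → x = 0.03918; check Q = 1139
Then change container volume by factor 0.8 (V_new/V_old).
Step 2:
                    M           J
  I        7.0673e-04       1.079
  C        3.9391e-04   -0.001182
  E          0.001101       1.078
  solve Keq expr → x = -3.9391e-04; check Q = 1139
Then remove 0.3312 M of J.
Step 3:
                    M           J
  I          0.001101      0.7471
  C       -7.3136e-04    0.002194
  E        3.6929e-04      0.7493
  solve Keq expr → x = 7.3136e-04; check Q = 1139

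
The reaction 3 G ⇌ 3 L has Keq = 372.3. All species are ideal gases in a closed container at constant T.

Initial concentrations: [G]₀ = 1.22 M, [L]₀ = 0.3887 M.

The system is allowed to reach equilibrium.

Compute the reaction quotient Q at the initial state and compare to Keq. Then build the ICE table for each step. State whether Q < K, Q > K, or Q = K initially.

Q₀ = 0.03234; Q < K (proceeds forward)

Q₀ = 0.03234 vs Keq = 372.3 ⇒ Q<K, forward
Step 1:
                  G         L
  Initial      1.22    0.3887
  Change     -1.024     1.024
  Equil      0.1963     1.412
  solve Keq expr → x = 0.3412; check Q = 372.3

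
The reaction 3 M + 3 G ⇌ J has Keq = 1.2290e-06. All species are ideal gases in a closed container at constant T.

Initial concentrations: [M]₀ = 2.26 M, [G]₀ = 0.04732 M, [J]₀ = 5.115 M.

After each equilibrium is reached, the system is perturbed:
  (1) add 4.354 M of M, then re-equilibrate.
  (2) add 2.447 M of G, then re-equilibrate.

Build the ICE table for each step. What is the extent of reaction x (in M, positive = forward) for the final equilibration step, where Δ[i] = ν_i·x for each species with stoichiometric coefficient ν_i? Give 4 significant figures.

x = 0.4048 M

Q₀ = 4182 vs Keq = 1.2290e-06 ⇒ Q>K, reverse
Step 1:
                   M          G          J
  init          2.26    0.04732      5.115
  Δ            9.654      9.654     -3.218
  eq           11.91      9.701      1.897
  solve Keq expr → x = -3.218; check Q = 1.2290e-06
Then add 4.354 M of M.
Step 2:
                   M          G          J
  init         16.27      9.701      1.897
  Δ           -1.367     -1.367     0.4558
  eq            14.9      8.334      2.353
  solve Keq expr → x = 0.4558; check Q = 1.2290e-06
Then add 2.447 M of G.
Step 3:
                   M          G          J
  init          14.9      10.78      2.353
  Δ           -1.214     -1.214     0.4048
  eq           13.69      9.566      2.758
  solve Keq expr → x = 0.4048; check Q = 1.2290e-06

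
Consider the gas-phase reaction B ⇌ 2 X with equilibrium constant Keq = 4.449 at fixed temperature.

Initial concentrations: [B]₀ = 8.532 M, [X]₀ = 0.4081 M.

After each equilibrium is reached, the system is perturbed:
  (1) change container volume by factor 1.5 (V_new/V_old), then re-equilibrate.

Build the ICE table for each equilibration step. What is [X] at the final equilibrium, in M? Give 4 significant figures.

[X]_eq = 4.098 M

Q₀ = 0.01952 vs Keq = 4.449 ⇒ Q<K, forward
Step 1:
                    B           X
  init          8.532      0.4081
  Δ            -2.406       4.812
  eq            6.126       5.221
  solve Keq expr → x = 2.406; check Q = 4.449
Then change container volume by factor 1.5 (V_new/V_old).
Step 2:
                    B           X
  init          4.084        3.48
  Δ           -0.3089      0.6178
  eq            3.775       4.098
  solve Keq expr → x = 0.3089; check Q = 4.449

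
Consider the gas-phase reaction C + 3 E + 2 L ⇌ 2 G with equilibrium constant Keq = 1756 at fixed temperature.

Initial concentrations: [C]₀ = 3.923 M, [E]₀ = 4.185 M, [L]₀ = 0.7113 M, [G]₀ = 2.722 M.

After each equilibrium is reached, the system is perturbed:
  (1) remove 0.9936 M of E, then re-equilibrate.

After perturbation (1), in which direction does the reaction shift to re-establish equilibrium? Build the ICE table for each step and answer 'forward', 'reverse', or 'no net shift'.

Direction: reverse

Q₀ = 0.05093 vs Keq = 1756 ⇒ Q<K, forward
Step 1:
                  C         E         L         G
  Initial     3.923     4.185    0.7113     2.722
  Change    -0.3517    -1.055   -0.7035    0.7035
  Equil       3.571      3.13  0.007812     3.425
  solve Keq expr → x = 0.3517; check Q = 1756
Then remove 0.9936 M of E.
Step 2:
                  C         E         L         G
  Initial     3.571     2.136  0.007812     3.425
  Change   0.002963   0.00889  0.005927 -0.005927
  Equil       3.574     2.145   0.01374      3.42
  solve Keq expr → x = -0.002963; check Q = 1756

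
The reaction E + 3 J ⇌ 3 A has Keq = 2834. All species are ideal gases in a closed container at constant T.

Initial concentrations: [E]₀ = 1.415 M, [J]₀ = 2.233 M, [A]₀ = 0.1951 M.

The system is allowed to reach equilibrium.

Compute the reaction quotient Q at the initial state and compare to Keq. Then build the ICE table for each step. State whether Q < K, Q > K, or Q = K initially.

Q₀ = 4.7136e-04; Q < K (proceeds forward)

Q₀ = 4.7136e-04 vs Keq = 2834 ⇒ Q<K, forward
Step 1:
                  E         J         A
  I           1.415     2.233    0.1951
  C         -0.6854    -2.056     2.056
  E          0.7296    0.1767     2.251
  solve Keq expr → x = 0.6854; check Q = 2834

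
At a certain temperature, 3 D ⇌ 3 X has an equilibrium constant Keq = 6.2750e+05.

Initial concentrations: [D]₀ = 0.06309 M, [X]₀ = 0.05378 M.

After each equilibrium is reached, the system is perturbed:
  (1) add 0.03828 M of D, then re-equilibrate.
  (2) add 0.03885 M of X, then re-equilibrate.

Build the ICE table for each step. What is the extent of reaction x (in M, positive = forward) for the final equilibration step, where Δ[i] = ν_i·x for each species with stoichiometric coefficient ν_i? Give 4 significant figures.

x = -1.4952e-04 M

Q₀ = 0.6194 vs Keq = 6.2750e+05 ⇒ Q<K, forward
Step 1:
                   D          X
  Initial    0.06309    0.05378
  Change    -0.06174    0.06174
  Equil     0.001349     0.1155
  solve Keq expr → x = 0.02058; check Q = 6.2750e+05
Then add 0.03828 M of D.
Step 2:
                   D          X
  Initial    0.03963     0.1155
  Change    -0.03784    0.03784
  Equil     0.001791     0.1534
  solve Keq expr → x = 0.01261; check Q = 6.2750e+05
Then add 0.03885 M of X.
Step 3:
                   D          X
  Initial   0.001791     0.1922
  Change  4.4855e-04 -4.4855e-04
  Equil      0.00224     0.1918
  solve Keq expr → x = -1.4952e-04; check Q = 6.2750e+05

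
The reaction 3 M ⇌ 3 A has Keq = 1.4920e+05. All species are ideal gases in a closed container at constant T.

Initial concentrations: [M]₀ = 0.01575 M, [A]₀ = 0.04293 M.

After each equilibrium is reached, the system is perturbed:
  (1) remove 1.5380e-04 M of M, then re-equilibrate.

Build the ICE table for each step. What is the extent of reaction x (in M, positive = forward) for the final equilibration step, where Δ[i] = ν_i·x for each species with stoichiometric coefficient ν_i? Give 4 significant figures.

x = -5.0318e-05 M

Q₀ = 20.25 vs Keq = 1.4920e+05 ⇒ Q<K, forward
Step 1:
                  M         A
  Initial   0.01575   0.04293
  Change   -0.01466   0.01466
  Equil    0.001086   0.05759
  solve Keq expr → x = 0.004888; check Q = 1.4920e+05
Then remove 1.5380e-04 M of M.
Step 2:
                  M         A
  Initial 9.3210e-04   0.05759
  Change  1.5095e-04 -1.5095e-04
  Equil    0.001083   0.05744
  solve Keq expr → x = -5.0318e-05; check Q = 1.4920e+05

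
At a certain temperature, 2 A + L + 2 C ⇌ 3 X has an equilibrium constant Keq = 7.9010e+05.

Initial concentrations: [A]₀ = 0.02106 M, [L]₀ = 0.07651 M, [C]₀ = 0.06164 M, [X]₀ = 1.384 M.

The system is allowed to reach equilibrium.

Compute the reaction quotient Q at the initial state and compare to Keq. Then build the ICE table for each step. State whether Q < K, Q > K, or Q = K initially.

Q₀ = 2.0561e+07; Q > K (proceeds reverse)

Q₀ = 2.0561e+07 vs Keq = 7.9010e+05 ⇒ Q>K, reverse
Step 1:
                   A          L          C          X
  Initial    0.02106    0.07651    0.06164      1.384
  Change     0.03623    0.01812    0.03623   -0.05435
  Equil      0.05729    0.09463    0.09787       1.33
  solve Keq expr → x = -0.01812; check Q = 7.9010e+05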